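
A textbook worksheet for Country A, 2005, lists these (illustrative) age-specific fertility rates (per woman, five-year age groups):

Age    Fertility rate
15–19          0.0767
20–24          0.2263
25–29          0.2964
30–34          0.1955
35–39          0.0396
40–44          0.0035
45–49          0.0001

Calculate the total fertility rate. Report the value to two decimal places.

4.19

Sum of ASFRs = 0.0767 + 0.2263 + 0.2964 + 0.1955 + 0.0396 + 0.0035 + 0.0001 = 0.8381
TFR = 5 × 0.8381 = 4.1905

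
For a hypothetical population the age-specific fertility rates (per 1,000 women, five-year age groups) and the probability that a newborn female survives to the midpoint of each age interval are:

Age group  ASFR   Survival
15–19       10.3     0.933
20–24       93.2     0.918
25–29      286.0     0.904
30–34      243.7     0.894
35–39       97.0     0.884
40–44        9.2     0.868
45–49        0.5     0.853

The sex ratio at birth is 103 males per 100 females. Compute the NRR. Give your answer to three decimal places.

Proportion female at birth = 100 / (100 + 103) = 0.49261.
Each age group contributes 5 × ASFR × survival:
  15–19: 5 × 10.3/1000 × 0.933 = 0.04805
  20–24: 5 × 93.2/1000 × 0.918 = 0.42779
  25–29: 5 × 286.0/1000 × 0.904 = 1.29272
  30–34: 5 × 243.7/1000 × 0.894 = 1.08934
  35–39: 5 × 97.0/1000 × 0.884 = 0.42874
  40–44: 5 × 9.2/1000 × 0.868 = 0.03993
  45–49: 5 × 0.5/1000 × 0.853 = 0.00213
Sum = 3.32870
NRR = 0.49261 × 3.32870 = 1.63975

1.640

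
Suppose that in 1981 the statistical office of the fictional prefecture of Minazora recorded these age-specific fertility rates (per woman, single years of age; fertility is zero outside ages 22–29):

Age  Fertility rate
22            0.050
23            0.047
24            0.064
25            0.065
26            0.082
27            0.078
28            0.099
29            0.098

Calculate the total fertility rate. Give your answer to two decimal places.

0.58

Sum of ASFRs = 0.050 + 0.047 + 0.064 + 0.065 + 0.082 + 0.078 + 0.099 + 0.098 = 0.583
TFR = 0.583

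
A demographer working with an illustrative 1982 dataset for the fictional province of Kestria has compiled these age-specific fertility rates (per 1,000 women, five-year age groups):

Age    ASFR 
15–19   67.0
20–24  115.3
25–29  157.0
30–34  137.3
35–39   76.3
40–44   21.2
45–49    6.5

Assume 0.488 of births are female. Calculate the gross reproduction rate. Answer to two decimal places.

Proportion female at birth = 0.488.
Sum of ASFRs = 67.0 + 115.3 + 157.0 + 137.3 + 76.3 + 21.2 + 6.5 = 580.6
TFR = 5 × 580.6 / 1000 = 2.903
GRR = 0.488 × 2.903 = 1.41666

1.42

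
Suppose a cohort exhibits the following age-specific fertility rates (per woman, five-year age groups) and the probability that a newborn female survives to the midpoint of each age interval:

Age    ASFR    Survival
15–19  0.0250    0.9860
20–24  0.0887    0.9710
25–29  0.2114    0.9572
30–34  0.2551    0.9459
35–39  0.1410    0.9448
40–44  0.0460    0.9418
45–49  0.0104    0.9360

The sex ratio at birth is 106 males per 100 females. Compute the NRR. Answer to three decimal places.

Proportion female at birth = 100 / (100 + 106) = 0.48544.
Survival-weighted fertility by age (5·fₓ·Sₓ):
  15–19: 5 × 0.0250 × 0.9860 = 0.12325
  20–24: 5 × 0.0887 × 0.9710 = 0.43064
  25–29: 5 × 0.2114 × 0.9572 = 1.01176
  30–34: 5 × 0.2551 × 0.9459 = 1.20650
  35–39: 5 × 0.1410 × 0.9448 = 0.66608
  40–44: 5 × 0.0460 × 0.9418 = 0.21661
  45–49: 5 × 0.0104 × 0.9360 = 0.04867
Sum = 3.70351
NRR = 0.48544 × 3.70351 = 1.79783
An NRR exceeding 1 indicates intrinsic growth under these rates.

1.798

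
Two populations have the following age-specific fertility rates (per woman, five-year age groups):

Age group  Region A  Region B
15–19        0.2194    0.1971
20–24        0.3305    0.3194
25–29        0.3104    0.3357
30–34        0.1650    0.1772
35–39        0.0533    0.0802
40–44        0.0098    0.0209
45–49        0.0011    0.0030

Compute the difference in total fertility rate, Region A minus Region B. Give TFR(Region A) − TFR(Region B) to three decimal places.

-0.220

Region A:
  Sum of ASFRs = 0.2194 + 0.3305 + 0.3104 + 0.1650 + 0.0533 + 0.0098 + 0.0011 = 1.0895
  TFR = 5 × 1.0895 = 5.4475
Region B:
  Sum of ASFRs = 0.1971 + 0.3194 + 0.3357 + 0.1772 + 0.0802 + 0.0209 + 0.0030 = 1.1335
  TFR = 5 × 1.1335 = 5.6675
Difference = 5.4475 − 5.6675 = -0.22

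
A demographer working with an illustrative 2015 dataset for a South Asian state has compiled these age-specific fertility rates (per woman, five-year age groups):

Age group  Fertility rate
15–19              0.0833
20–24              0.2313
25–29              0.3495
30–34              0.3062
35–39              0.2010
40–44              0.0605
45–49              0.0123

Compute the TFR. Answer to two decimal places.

Sum of ASFRs = 0.0833 + 0.2313 + 0.3495 + 0.3062 + 0.2010 + 0.0605 + 0.0123 = 1.2441
TFR = 5 × 1.2441 = 6.2205

6.22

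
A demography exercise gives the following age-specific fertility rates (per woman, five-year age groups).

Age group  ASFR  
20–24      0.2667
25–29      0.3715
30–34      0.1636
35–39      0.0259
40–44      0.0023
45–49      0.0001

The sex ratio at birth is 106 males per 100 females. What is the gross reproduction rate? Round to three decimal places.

Proportion female at birth = 100 / (100 + 106) = 0.48544.
Sum of ASFRs = 0.2667 + 0.3715 + 0.1636 + 0.0259 + 0.0023 + 0.0001 = 0.8301
TFR = 5 × 0.8301 = 4.1505
GRR = 0.48544 × 4.1505 = 2.01482

2.015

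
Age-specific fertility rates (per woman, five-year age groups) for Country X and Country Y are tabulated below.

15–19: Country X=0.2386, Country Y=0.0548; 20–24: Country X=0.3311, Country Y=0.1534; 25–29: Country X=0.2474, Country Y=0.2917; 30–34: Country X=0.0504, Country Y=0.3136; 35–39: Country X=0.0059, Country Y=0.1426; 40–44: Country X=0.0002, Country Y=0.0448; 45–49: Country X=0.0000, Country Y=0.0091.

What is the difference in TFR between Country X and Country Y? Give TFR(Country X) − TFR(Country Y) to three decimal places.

-0.682

Country X:
  Sum of ASFRs = 0.2386 + 0.3311 + 0.2474 + 0.0504 + 0.0059 + 0.0002 + 0.0000 = 0.8736
  TFR = 5 × 0.8736 = 4.368
Country Y:
  Sum of ASFRs = 0.0548 + 0.1534 + 0.2917 + 0.3136 + 0.1426 + 0.0448 + 0.0091 = 1.0100
  TFR = 5 × 1.0100 = 5.05
Difference = 4.368 − 5.05 = -0.682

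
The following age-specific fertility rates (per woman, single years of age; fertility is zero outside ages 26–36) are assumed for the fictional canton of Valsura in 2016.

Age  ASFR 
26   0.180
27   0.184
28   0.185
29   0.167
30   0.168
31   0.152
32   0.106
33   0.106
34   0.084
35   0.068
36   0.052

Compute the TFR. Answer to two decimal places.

1.45

Sum of ASFRs = 0.180 + 0.184 + 0.185 + 0.167 + 0.168 + 0.152 + 0.106 + 0.106 + 0.084 + 0.068 + 0.052 = 1.452
TFR = 1.452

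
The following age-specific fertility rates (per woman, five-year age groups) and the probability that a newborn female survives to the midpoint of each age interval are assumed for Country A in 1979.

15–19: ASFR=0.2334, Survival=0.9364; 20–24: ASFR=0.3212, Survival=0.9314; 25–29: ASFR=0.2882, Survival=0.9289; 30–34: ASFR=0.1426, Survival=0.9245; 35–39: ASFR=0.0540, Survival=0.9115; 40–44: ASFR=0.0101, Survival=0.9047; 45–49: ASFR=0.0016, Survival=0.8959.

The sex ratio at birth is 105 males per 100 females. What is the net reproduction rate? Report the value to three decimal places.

2.383

Proportion female at birth = 100 / (100 + 105) = 0.48780.
Each age group contributes 5 × ASFR × survival:
  15–19: 5 × 0.2334 × 0.9364 = 1.09278
  20–24: 5 × 0.3212 × 0.9314 = 1.49583
  25–29: 5 × 0.2882 × 0.9289 = 1.33854
  30–34: 5 × 0.1426 × 0.9245 = 0.65917
  35–39: 5 × 0.0540 × 0.9115 = 0.24611
  40–44: 5 × 0.0101 × 0.9047 = 0.04569
  45–49: 5 × 0.0016 × 0.8959 = 0.00717
Sum = 4.88529
NRR = 0.48780 × 4.88529 = 2.38304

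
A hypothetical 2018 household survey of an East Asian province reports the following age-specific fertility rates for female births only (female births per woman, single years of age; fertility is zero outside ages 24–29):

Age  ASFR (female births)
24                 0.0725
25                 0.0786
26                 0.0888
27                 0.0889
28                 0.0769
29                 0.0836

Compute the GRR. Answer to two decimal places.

0.49

Sum of female ASFRs = 0.0725 + 0.0786 + 0.0888 + 0.0889 + 0.0769 + 0.0836 = 0.4893
GRR = 0.4893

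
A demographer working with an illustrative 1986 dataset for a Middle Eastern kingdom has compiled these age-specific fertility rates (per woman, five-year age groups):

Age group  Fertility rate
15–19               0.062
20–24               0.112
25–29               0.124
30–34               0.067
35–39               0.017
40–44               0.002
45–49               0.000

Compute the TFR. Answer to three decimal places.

1.920

Sum of ASFRs = 0.062 + 0.112 + 0.124 + 0.067 + 0.017 + 0.002 + 0.000 = 0.384
TFR = 5 × 0.384 = 1.92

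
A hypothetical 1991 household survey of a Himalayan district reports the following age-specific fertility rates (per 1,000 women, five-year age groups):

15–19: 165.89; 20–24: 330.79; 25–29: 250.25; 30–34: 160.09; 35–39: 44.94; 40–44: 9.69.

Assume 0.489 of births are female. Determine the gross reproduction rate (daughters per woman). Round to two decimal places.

2.35

Proportion female at birth = 0.489.
Sum of ASFRs = 165.89 + 330.79 + 250.25 + 160.09 + 44.94 + 9.69 = 961.65
TFR = 5 × 961.65 / 1000 = 4.80825
GRR = 0.489 × 4.80825 = 2.35123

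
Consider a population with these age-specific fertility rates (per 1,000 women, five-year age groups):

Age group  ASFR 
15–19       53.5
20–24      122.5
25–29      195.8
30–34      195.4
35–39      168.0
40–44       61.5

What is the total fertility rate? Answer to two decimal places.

3.98

Sum of ASFRs = 53.5 + 122.5 + 195.8 + 195.4 + 168.0 + 61.5 = 796.7
TFR = 5 × 796.7 / 1000 = 3.9835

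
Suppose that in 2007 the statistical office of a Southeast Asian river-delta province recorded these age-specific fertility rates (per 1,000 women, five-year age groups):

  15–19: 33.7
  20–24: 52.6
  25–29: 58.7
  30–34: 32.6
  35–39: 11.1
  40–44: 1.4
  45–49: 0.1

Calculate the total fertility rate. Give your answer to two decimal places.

Sum of ASFRs = 33.7 + 52.6 + 58.7 + 32.6 + 11.1 + 1.4 + 0.1 = 190.2
TFR = 5 × 190.2 / 1000 = 0.951

0.95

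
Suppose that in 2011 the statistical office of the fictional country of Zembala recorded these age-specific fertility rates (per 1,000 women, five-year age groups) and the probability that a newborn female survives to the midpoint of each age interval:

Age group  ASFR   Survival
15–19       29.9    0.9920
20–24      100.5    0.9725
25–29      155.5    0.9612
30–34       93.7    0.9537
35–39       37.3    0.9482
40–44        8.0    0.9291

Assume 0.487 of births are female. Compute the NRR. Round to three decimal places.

0.996

Proportion female at birth = 0.487.
Survival-weighted fertility by age (5·fₓ·Sₓ):
  15–19: 5 × 29.9/1000 × 0.9920 = 0.14830
  20–24: 5 × 100.5/1000 × 0.9725 = 0.48868
  25–29: 5 × 155.5/1000 × 0.9612 = 0.74733
  30–34: 5 × 93.7/1000 × 0.9537 = 0.44681
  35–39: 5 × 37.3/1000 × 0.9482 = 0.17684
  40–44: 5 × 8.0/1000 × 0.9291 = 0.03716
Sum = 2.04512
NRR = 0.487 × 2.04512 = 0.99597
With NRR below 1 the population is below replacement fertility.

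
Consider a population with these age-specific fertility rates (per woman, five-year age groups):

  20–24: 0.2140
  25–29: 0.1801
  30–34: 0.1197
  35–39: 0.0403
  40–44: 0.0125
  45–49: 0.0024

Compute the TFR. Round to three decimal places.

2.845

Sum of ASFRs = 0.2140 + 0.1801 + 0.1197 + 0.0403 + 0.0125 + 0.0024 = 0.5690
TFR = 5 × 0.5690 = 2.845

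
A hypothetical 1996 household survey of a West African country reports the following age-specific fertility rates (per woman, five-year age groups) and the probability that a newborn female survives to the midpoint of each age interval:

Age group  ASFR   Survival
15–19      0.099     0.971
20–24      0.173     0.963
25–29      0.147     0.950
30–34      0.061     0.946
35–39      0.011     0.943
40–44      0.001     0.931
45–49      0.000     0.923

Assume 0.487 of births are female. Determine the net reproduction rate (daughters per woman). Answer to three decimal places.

Proportion female at birth = 0.487.
Per-age-group product (5 × ASFR × survival probability):
  15–19: 5 × 0.099 × 0.971 = 0.48065
  20–24: 5 × 0.173 × 0.963 = 0.83300
  25–29: 5 × 0.147 × 0.950 = 0.69825
  30–34: 5 × 0.061 × 0.946 = 0.28853
  35–39: 5 × 0.011 × 0.943 = 0.05187
  40–44: 5 × 0.001 × 0.931 = 0.00466
  45–49: 5 × 0.000 × 0.923 = 0.00000
Sum = 2.35696
NRR = 0.487 × 2.35696 = 1.14784

1.148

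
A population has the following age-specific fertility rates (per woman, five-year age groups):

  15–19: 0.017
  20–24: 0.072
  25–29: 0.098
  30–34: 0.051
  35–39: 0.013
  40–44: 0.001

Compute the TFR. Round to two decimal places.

1.26

Sum of ASFRs = 0.017 + 0.072 + 0.098 + 0.051 + 0.013 + 0.001 = 0.252
TFR = 5 × 0.252 = 1.26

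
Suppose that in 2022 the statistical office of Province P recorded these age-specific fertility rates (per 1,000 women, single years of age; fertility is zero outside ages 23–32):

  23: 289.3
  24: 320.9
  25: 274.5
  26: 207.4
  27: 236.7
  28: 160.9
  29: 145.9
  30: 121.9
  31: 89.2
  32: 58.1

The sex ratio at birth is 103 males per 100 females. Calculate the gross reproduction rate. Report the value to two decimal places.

Proportion female at birth = 100 / (100 + 103) = 0.49261.
Sum of ASFRs = 289.3 + 320.9 + 274.5 + 207.4 + 236.7 + 160.9 + 145.9 + 121.9 + 89.2 + 58.1 = 1904.8
TFR = 1904.8 / 1000 = 1.9048
GRR = 0.49261 × 1.9048 = 0.93832

0.94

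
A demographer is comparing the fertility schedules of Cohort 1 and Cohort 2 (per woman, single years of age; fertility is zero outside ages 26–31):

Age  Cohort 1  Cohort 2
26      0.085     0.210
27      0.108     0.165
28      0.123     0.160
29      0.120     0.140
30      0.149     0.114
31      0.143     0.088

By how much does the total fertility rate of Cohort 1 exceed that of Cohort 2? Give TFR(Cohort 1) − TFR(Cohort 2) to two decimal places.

-0.15

Cohort 1:
  Sum of ASFRs = 0.085 + 0.108 + 0.123 + 0.120 + 0.149 + 0.143 = 0.728
  TFR = 0.728
Cohort 2:
  Sum of ASFRs = 0.210 + 0.165 + 0.160 + 0.140 + 0.114 + 0.088 = 0.877
  TFR = 0.877
Difference = 0.728 − 0.877 = -0.149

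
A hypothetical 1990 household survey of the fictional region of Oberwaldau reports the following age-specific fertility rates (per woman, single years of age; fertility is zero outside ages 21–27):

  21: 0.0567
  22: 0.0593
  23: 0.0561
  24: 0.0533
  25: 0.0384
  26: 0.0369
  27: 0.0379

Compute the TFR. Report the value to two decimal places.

Sum of ASFRs = 0.0567 + 0.0593 + 0.0561 + 0.0533 + 0.0384 + 0.0369 + 0.0379 = 0.3386
TFR = 0.3386

0.34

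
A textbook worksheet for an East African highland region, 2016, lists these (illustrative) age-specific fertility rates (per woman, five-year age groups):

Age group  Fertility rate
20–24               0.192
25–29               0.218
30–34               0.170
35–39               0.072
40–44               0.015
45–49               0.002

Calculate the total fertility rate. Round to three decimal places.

Sum of ASFRs = 0.192 + 0.218 + 0.170 + 0.072 + 0.015 + 0.002 = 0.669
TFR = 5 × 0.669 = 3.345

3.345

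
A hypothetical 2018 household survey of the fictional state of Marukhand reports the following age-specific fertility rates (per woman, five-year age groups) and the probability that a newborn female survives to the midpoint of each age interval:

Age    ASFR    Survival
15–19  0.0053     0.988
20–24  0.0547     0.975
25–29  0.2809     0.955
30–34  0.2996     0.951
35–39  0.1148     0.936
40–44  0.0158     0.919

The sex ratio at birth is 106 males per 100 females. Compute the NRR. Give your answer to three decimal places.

Proportion female at birth = 100 / (100 + 106) = 0.48544.
Survival-weighted fertility by age (5·fₓ·Sₓ):
  15–19: 5 × 0.0053 × 0.988 = 0.02618
  20–24: 5 × 0.0547 × 0.975 = 0.26666
  25–29: 5 × 0.2809 × 0.955 = 1.34130
  30–34: 5 × 0.2996 × 0.951 = 1.42460
  35–39: 5 × 0.1148 × 0.936 = 0.53726
  40–44: 5 × 0.0158 × 0.919 = 0.07260
Sum = 3.66860
NRR = 0.48544 × 3.66860 = 1.78089

1.781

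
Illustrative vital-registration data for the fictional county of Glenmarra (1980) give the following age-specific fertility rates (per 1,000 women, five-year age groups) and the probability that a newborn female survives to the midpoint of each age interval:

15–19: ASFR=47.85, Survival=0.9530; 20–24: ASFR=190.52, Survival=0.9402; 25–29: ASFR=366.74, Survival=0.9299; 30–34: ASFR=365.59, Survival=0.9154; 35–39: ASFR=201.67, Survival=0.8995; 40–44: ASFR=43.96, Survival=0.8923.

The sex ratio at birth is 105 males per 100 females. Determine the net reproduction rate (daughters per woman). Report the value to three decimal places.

2.734

Proportion female at birth = 100 / (100 + 105) = 0.48780.
Survival-weighted fertility by age (5·fₓ·Sₓ):
  15–19: 5 × 47.85/1000 × 0.9530 = 0.22801
  20–24: 5 × 190.52/1000 × 0.9402 = 0.89563
  25–29: 5 × 366.74/1000 × 0.9299 = 1.70516
  30–34: 5 × 365.59/1000 × 0.9154 = 1.67331
  35–39: 5 × 201.67/1000 × 0.8995 = 0.90701
  40–44: 5 × 43.96/1000 × 0.8923 = 0.19613
Sum = 5.60525
NRR = 0.48780 × 5.60525 = 2.73424
NRR > 1, so each generation more than replaces itself.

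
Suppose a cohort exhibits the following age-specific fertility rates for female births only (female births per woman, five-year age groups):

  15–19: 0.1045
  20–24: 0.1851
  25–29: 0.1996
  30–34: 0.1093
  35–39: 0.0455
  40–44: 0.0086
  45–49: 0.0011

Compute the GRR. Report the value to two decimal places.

Sum of female ASFRs = 0.1045 + 0.1851 + 0.1996 + 0.1093 + 0.0455 + 0.0086 + 0.0011 = 0.6537
GRR = 5 × 0.6537 = 3.2685

3.27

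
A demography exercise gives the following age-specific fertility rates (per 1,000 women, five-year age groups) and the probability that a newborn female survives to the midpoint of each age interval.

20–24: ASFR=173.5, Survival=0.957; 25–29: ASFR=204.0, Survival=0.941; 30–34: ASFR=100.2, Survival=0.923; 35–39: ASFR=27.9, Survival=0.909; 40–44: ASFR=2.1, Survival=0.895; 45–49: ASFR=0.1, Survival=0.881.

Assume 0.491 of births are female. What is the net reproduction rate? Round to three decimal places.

1.173

Proportion female at birth = 0.491.
Weighting each age-specific rate by interval width and survival:
  20–24: 5 × 173.5/1000 × 0.957 = 0.83020
  25–29: 5 × 204.0/1000 × 0.941 = 0.95982
  30–34: 5 × 100.2/1000 × 0.923 = 0.46242
  35–39: 5 × 27.9/1000 × 0.909 = 0.12681
  40–44: 5 × 2.1/1000 × 0.895 = 0.00940
  45–49: 5 × 0.1/1000 × 0.881 = 0.00044
Sum = 2.38909
NRR = 0.491 × 2.38909 = 1.17304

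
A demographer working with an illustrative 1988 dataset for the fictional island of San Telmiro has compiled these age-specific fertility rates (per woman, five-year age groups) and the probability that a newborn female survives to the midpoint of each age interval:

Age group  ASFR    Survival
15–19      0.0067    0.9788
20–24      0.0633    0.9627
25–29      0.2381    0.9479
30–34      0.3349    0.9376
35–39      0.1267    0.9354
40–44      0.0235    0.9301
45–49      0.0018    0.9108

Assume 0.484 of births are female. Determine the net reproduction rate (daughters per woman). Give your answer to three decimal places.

1.813

Proportion female at birth = 0.484.
Each age group contributes 5 × ASFR × survival:
  15–19: 5 × 0.0067 × 0.9788 = 0.03279
  20–24: 5 × 0.0633 × 0.9627 = 0.30469
  25–29: 5 × 0.2381 × 0.9479 = 1.12847
  30–34: 5 × 0.3349 × 0.9376 = 1.57001
  35–39: 5 × 0.1267 × 0.9354 = 0.59258
  40–44: 5 × 0.0235 × 0.9301 = 0.10929
  45–49: 5 × 0.0018 × 0.9108 = 0.00820
Sum = 3.74603
NRR = 0.484 × 3.74603 = 1.81308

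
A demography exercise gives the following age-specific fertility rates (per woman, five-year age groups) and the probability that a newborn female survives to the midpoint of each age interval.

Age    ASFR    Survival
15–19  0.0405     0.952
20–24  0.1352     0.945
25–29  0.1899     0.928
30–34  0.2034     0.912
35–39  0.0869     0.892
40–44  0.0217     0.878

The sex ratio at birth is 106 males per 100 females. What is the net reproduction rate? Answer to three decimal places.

1.516

Proportion female at birth = 100 / (100 + 106) = 0.48544.
Survival-weighted fertility by age (5·fₓ·Sₓ):
  15–19: 5 × 0.0405 × 0.952 = 0.19278
  20–24: 5 × 0.1352 × 0.945 = 0.63882
  25–29: 5 × 0.1899 × 0.928 = 0.88114
  30–34: 5 × 0.2034 × 0.912 = 0.92750
  35–39: 5 × 0.0869 × 0.892 = 0.38757
  40–44: 5 × 0.0217 × 0.878 = 0.09526
Sum = 3.12307
NRR = 0.48544 × 3.12307 = 1.51606
NRR > 1, so each generation more than replaces itself.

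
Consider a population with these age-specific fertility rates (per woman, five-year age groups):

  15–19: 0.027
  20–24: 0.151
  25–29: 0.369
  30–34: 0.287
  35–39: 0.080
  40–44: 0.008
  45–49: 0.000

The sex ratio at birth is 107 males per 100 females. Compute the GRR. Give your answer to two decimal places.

Proportion female at birth = 100 / (100 + 107) = 0.48309.
Sum of ASFRs = 0.027 + 0.151 + 0.369 + 0.287 + 0.080 + 0.008 + 0.000 = 0.922
TFR = 5 × 0.922 = 4.61
GRR = 0.48309 × 4.61 = 2.22704

2.23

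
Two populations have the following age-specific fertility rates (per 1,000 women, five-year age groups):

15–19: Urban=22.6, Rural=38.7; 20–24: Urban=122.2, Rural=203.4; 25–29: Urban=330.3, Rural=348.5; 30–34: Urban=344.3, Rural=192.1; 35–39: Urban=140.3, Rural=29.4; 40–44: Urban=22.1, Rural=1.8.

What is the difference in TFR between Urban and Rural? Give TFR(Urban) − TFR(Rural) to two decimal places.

0.84

Urban:
  Sum of ASFRs = 22.6 + 122.2 + 330.3 + 344.3 + 140.3 + 22.1 = 981.8
  TFR = 5 × 981.8 / 1000 = 4.909
Rural:
  Sum of ASFRs = 38.7 + 203.4 + 348.5 + 192.1 + 29.4 + 1.8 = 813.9
  TFR = 5 × 813.9 / 1000 = 4.0695
Difference = 4.909 − 4.0695 = 0.8395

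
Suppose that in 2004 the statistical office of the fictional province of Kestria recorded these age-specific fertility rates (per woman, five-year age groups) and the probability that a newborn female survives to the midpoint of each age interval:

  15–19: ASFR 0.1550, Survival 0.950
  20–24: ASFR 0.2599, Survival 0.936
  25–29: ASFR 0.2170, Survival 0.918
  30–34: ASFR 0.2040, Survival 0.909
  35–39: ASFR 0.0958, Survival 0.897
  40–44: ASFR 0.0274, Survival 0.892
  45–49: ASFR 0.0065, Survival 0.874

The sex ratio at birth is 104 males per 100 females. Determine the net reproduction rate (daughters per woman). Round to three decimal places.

Proportion female at birth = 100 / (100 + 104) = 0.49020.
Survival-weighted fertility by age (5·fₓ·Sₓ):
  15–19: 5 × 0.1550 × 0.950 = 0.73625
  20–24: 5 × 0.2599 × 0.936 = 1.21633
  25–29: 5 × 0.2170 × 0.918 = 0.99603
  30–34: 5 × 0.2040 × 0.909 = 0.92718
  35–39: 5 × 0.0958 × 0.897 = 0.42966
  40–44: 5 × 0.0274 × 0.892 = 0.12220
  45–49: 5 × 0.0065 × 0.874 = 0.02841
Sum = 4.45606
NRR = 0.49020 × 4.45606 = 2.18436
An NRR exceeding 1 indicates intrinsic growth under these rates.

2.184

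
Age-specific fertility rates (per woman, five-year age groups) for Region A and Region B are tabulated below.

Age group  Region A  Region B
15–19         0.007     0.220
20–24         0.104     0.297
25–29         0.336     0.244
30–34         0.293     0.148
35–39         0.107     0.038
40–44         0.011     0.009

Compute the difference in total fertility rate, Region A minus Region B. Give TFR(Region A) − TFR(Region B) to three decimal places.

-0.490

Region A:
  Sum of ASFRs = 0.007 + 0.104 + 0.336 + 0.293 + 0.107 + 0.011 = 0.858
  TFR = 5 × 0.858 = 4.29
Region B:
  Sum of ASFRs = 0.220 + 0.297 + 0.244 + 0.148 + 0.038 + 0.009 = 0.956
  TFR = 5 × 0.956 = 4.78
Difference = 4.29 − 4.78 = -0.49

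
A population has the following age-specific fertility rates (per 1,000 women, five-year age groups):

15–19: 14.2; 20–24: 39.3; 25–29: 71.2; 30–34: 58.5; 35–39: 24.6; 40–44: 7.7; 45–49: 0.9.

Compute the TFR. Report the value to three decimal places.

1.082

Sum of ASFRs = 14.2 + 39.3 + 71.2 + 58.5 + 24.6 + 7.7 + 0.9 = 216.4
TFR = 5 × 216.4 / 1000 = 1.082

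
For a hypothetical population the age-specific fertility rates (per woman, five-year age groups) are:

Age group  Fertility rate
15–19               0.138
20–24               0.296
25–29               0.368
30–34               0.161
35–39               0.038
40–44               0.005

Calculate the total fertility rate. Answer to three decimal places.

5.030

Sum of ASFRs = 0.138 + 0.296 + 0.368 + 0.161 + 0.038 + 0.005 = 1.006
TFR = 5 × 1.006 = 5.03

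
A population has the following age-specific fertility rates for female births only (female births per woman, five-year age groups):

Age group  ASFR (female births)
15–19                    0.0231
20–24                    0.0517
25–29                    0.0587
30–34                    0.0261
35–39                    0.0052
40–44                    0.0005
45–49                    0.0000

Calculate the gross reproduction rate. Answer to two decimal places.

Sum of female ASFRs = 0.0231 + 0.0517 + 0.0587 + 0.0261 + 0.0052 + 0.0005 + 0.0000 = 0.1653
GRR = 5 × 0.1653 = 0.8265

0.83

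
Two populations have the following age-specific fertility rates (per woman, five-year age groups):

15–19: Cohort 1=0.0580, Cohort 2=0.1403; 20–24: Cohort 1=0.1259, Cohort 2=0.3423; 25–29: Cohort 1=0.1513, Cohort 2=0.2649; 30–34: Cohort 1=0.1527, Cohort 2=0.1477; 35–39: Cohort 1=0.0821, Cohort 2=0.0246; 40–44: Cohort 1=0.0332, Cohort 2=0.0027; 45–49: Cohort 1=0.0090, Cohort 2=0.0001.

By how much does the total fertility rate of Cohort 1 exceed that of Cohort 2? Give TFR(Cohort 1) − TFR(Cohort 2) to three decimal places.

Cohort 1:
  Sum of ASFRs = 0.0580 + 0.1259 + 0.1513 + 0.1527 + 0.0821 + 0.0332 + 0.0090 = 0.6122
  TFR = 5 × 0.6122 = 3.061
Cohort 2:
  Sum of ASFRs = 0.1403 + 0.3423 + 0.2649 + 0.1477 + 0.0246 + 0.0027 + 0.0001 = 0.9226
  TFR = 5 × 0.9226 = 4.613
Difference = 3.061 − 4.613 = -1.552

-1.552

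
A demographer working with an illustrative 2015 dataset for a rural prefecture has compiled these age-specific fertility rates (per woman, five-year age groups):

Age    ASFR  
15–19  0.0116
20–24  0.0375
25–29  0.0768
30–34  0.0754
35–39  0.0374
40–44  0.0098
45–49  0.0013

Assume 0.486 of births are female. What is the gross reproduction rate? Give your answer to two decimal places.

0.61

Proportion female at birth = 0.486.
Sum of ASFRs = 0.0116 + 0.0375 + 0.0768 + 0.0754 + 0.0374 + 0.0098 + 0.0013 = 0.2498
TFR = 5 × 0.2498 = 1.249
GRR = 0.486 × 1.249 = 0.60701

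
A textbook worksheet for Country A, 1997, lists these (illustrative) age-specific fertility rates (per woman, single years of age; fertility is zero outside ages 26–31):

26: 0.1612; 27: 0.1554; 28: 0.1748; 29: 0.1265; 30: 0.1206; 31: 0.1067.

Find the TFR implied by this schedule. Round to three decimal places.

Sum of ASFRs = 0.1612 + 0.1554 + 0.1748 + 0.1265 + 0.1206 + 0.1067 = 0.8452
TFR = 0.8452

0.845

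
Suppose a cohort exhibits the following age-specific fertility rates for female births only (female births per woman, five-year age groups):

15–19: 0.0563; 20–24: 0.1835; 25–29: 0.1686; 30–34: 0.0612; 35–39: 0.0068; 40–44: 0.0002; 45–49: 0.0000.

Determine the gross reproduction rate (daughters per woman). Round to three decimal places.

Sum of female ASFRs = 0.0563 + 0.1835 + 0.1686 + 0.0612 + 0.0068 + 0.0002 + 0.0000 = 0.4766
GRR = 5 × 0.4766 = 2.383

2.383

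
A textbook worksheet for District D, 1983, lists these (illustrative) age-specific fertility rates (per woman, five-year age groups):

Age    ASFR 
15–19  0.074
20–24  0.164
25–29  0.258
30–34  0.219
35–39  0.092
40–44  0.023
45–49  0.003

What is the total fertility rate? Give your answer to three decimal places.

4.165

Sum of ASFRs = 0.074 + 0.164 + 0.258 + 0.219 + 0.092 + 0.023 + 0.003 = 0.833
TFR = 5 × 0.833 = 4.165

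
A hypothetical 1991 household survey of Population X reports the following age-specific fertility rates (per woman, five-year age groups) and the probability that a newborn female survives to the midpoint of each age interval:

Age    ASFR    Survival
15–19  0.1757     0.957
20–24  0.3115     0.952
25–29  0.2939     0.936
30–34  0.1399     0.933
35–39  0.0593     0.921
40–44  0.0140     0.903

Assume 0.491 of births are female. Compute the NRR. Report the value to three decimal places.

Proportion female at birth = 0.491.
Each age group contributes 5 × ASFR × survival:
  15–19: 5 × 0.1757 × 0.957 = 0.84072
  20–24: 5 × 0.3115 × 0.952 = 1.48274
  25–29: 5 × 0.2939 × 0.936 = 1.37545
  30–34: 5 × 0.1399 × 0.933 = 0.65263
  35–39: 5 × 0.0593 × 0.921 = 0.27308
  40–44: 5 × 0.0140 × 0.903 = 0.06321
Sum = 4.68783
NRR = 0.491 × 4.68783 = 2.30172
An NRR exceeding 1 indicates intrinsic growth under these rates.

2.302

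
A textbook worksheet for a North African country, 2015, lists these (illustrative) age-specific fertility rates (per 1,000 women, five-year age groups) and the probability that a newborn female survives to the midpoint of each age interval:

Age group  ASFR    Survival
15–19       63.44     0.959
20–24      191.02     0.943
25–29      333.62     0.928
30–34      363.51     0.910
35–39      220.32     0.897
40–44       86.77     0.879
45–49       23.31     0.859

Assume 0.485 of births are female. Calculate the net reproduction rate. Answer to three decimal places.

2.850

Proportion female at birth = 0.485.
Weighting each age-specific rate by interval width and survival:
  15–19: 5 × 63.44/1000 × 0.959 = 0.30419
  20–24: 5 × 191.02/1000 × 0.943 = 0.90066
  25–29: 5 × 333.62/1000 × 0.928 = 1.54800
  30–34: 5 × 363.51/1000 × 0.910 = 1.65397
  35–39: 5 × 220.32/1000 × 0.897 = 0.98814
  40–44: 5 × 86.77/1000 × 0.879 = 0.38135
  45–49: 5 × 23.31/1000 × 0.859 = 0.10012
Sum = 5.87643
NRR = 0.485 × 5.87643 = 2.85007
With NRR above 1 the population is above replacement fertility.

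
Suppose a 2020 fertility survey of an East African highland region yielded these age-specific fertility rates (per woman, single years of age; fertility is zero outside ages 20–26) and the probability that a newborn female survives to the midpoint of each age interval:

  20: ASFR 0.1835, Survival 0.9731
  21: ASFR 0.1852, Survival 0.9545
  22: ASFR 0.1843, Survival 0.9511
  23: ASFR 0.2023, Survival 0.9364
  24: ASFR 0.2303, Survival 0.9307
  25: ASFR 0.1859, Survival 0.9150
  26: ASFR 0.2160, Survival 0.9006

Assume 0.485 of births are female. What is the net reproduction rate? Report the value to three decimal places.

0.630

Proportion female at birth = 0.485.
Survival-weighted fertility by age (1·fₓ·Sₓ):
  20: 1 × 0.1835 × 0.9731 = 0.17856
  21: 1 × 0.1852 × 0.9545 = 0.17677
  22: 1 × 0.1843 × 0.9511 = 0.17529
  23: 1 × 0.2023 × 0.9364 = 0.18943
  24: 1 × 0.2303 × 0.9307 = 0.21434
  25: 1 × 0.1859 × 0.9150 = 0.17010
  26: 1 × 0.2160 × 0.9006 = 0.19453
Sum = 1.29902
NRR = 0.485 × 1.29902 = 0.63002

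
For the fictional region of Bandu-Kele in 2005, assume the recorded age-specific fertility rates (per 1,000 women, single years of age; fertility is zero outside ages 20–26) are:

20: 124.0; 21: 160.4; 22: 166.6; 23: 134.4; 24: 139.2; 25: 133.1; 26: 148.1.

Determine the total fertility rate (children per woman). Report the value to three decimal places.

1.006

Sum of ASFRs = 124.0 + 160.4 + 166.6 + 134.4 + 139.2 + 133.1 + 148.1 = 1005.8
TFR = 1005.8 / 1000 = 1.0058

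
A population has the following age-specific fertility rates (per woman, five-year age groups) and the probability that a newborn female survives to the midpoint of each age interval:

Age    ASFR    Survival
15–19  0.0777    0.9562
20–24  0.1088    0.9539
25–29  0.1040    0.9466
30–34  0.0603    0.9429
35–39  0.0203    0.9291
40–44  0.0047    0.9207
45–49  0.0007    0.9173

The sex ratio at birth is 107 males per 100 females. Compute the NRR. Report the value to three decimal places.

0.863

Proportion female at birth = 100 / (100 + 107) = 0.48309.
Each age group contributes 5 × ASFR × survival:
  15–19: 5 × 0.0777 × 0.9562 = 0.37148
  20–24: 5 × 0.1088 × 0.9539 = 0.51892
  25–29: 5 × 0.1040 × 0.9466 = 0.49223
  30–34: 5 × 0.0603 × 0.9429 = 0.28428
  35–39: 5 × 0.0203 × 0.9291 = 0.09430
  40–44: 5 × 0.0047 × 0.9207 = 0.02164
  45–49: 5 × 0.0007 × 0.9173 = 0.00321
Sum = 1.78606
NRR = 0.48309 × 1.78606 = 0.86283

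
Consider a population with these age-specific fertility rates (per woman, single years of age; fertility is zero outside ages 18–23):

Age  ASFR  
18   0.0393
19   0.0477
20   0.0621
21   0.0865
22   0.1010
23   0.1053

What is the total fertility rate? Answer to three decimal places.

Sum of ASFRs = 0.0393 + 0.0477 + 0.0621 + 0.0865 + 0.1010 + 0.1053 = 0.4419
TFR = 0.4419

0.442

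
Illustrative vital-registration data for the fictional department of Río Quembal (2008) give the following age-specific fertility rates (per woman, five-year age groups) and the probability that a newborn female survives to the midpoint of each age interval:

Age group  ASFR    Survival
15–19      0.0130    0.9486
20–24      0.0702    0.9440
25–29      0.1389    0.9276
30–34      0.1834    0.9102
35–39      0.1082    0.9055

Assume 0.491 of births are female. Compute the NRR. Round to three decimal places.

1.160

Proportion female at birth = 0.491.
Each age group contributes 5 × ASFR × survival:
  15–19: 5 × 0.0130 × 0.9486 = 0.06166
  20–24: 5 × 0.0702 × 0.9440 = 0.33134
  25–29: 5 × 0.1389 × 0.9276 = 0.64422
  30–34: 5 × 0.1834 × 0.9102 = 0.83465
  35–39: 5 × 0.1082 × 0.9055 = 0.48988
Sum = 2.36175
NRR = 0.491 × 2.36175 = 1.15962
An NRR exceeding 1 indicates intrinsic growth under these rates.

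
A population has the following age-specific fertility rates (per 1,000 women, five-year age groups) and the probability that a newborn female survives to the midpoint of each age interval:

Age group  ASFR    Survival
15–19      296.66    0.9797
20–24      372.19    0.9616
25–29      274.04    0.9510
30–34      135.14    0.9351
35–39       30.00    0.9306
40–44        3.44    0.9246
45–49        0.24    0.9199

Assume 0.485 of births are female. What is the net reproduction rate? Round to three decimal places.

2.587

Proportion female at birth = 0.485.
Each age group contributes 5 × ASFR × survival:
  15–19: 5 × 296.66/1000 × 0.9797 = 1.45319
  20–24: 5 × 372.19/1000 × 0.9616 = 1.78949
  25–29: 5 × 274.04/1000 × 0.9510 = 1.30306
  30–34: 5 × 135.14/1000 × 0.9351 = 0.63185
  35–39: 5 × 30.00/1000 × 0.9306 = 0.13959
  40–44: 5 × 3.44/1000 × 0.9246 = 0.01590
  45–49: 5 × 0.24/1000 × 0.9199 = 0.00110
Sum = 5.33418
NRR = 0.485 × 5.33418 = 2.58708
An NRR exceeding 1 indicates intrinsic growth under these rates.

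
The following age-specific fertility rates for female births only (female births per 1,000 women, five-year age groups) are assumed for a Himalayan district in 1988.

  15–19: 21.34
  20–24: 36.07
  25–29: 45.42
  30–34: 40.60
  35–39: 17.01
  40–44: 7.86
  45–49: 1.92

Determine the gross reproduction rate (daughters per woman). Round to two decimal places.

0.85

Sum of female ASFRs = 21.34 + 36.07 + 45.42 + 40.60 + 17.01 + 7.86 + 1.92 = 170.22
GRR = 5 × 170.22 / 1000 = 0.8511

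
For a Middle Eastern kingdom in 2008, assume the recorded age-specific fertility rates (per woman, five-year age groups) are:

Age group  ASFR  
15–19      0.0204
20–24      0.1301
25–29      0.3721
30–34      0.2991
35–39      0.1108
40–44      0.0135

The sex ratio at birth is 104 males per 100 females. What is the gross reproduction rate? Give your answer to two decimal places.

Proportion female at birth = 100 / (100 + 104) = 0.49020.
Sum of ASFRs = 0.0204 + 0.1301 + 0.3721 + 0.2991 + 0.1108 + 0.0135 = 0.9460
TFR = 5 × 0.9460 = 4.73
GRR = 0.49020 × 4.73 = 2.31865

2.32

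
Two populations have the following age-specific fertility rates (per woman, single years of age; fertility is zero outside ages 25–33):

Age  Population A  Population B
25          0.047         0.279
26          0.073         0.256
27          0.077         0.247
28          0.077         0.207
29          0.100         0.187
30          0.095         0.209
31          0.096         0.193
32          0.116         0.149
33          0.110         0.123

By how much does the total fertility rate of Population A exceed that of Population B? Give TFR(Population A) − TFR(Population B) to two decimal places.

-1.06

Population A:
  Sum of ASFRs = 0.047 + 0.073 + 0.077 + 0.077 + 0.100 + 0.095 + 0.096 + 0.116 + 0.110 = 0.791
  TFR = 0.791
Population B:
  Sum of ASFRs = 0.279 + 0.256 + 0.247 + 0.207 + 0.187 + 0.209 + 0.193 + 0.149 + 0.123 = 1.850
  TFR = 1.85
Difference = 0.791 − 1.85 = -1.059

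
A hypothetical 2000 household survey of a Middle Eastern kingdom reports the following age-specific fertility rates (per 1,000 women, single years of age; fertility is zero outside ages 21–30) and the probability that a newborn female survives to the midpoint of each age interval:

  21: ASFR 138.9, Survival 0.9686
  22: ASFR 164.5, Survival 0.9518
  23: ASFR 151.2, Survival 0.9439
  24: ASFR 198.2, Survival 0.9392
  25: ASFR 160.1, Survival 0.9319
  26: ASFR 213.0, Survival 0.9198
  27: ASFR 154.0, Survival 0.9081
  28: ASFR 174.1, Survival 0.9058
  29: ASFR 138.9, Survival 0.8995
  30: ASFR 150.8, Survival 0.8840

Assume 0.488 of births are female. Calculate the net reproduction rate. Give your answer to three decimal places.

0.742

Proportion female at birth = 0.488.
Survival-weighted fertility by age (1·fₓ·Sₓ):
  21: 1 × 138.9/1000 × 0.9686 = 0.13454
  22: 1 × 164.5/1000 × 0.9518 = 0.15657
  23: 1 × 151.2/1000 × 0.9439 = 0.14272
  24: 1 × 198.2/1000 × 0.9392 = 0.18615
  25: 1 × 160.1/1000 × 0.9319 = 0.14920
  26: 1 × 213.0/1000 × 0.9198 = 0.19592
  27: 1 × 154.0/1000 × 0.9081 = 0.13985
  28: 1 × 174.1/1000 × 0.9058 = 0.15770
  29: 1 × 138.9/1000 × 0.8995 = 0.12494
  30: 1 × 150.8/1000 × 0.8840 = 0.13331
Sum = 1.52090
NRR = 0.488 × 1.52090 = 0.74220
With NRR below 1 the population is below replacement fertility.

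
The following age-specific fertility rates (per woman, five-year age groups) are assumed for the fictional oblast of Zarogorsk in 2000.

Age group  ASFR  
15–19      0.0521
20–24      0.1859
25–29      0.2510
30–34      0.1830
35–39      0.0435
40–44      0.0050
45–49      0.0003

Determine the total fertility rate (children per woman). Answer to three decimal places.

Sum of ASFRs = 0.0521 + 0.1859 + 0.2510 + 0.1830 + 0.0435 + 0.0050 + 0.0003 = 0.7208
TFR = 5 × 0.7208 = 3.604

3.604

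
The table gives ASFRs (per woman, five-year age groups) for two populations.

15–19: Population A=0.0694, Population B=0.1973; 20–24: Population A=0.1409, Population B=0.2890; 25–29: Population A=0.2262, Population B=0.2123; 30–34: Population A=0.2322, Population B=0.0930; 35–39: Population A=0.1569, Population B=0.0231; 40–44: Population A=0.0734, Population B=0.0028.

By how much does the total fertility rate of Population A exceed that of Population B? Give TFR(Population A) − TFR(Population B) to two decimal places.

0.41

Population A:
  Sum of ASFRs = 0.0694 + 0.1409 + 0.2262 + 0.2322 + 0.1569 + 0.0734 = 0.8990
  TFR = 5 × 0.8990 = 4.495
Population B:
  Sum of ASFRs = 0.1973 + 0.2890 + 0.2123 + 0.0930 + 0.0231 + 0.0028 = 0.8175
  TFR = 5 × 0.8175 = 4.0875
Difference = 4.495 − 4.0875 = 0.4075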